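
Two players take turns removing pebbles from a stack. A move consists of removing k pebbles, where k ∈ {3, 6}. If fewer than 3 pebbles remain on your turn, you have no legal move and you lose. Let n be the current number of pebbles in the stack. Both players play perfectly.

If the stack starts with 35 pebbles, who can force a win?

Label each position W (a win for the player to move) or L (a loss). A position with no legal move is L; any other position is W exactly when some move reaches an L, and L when every move reaches a W.
n=0: no move → L
n=1: no move → L
n=2: no move → L
n=3: →0(L), so W
n=4: →1(L), so W
n=5: →2(L), so W
n=6: →0(L), so W
n=7: →1(L), so W
n=8: →2(L), so W
n=9: →6(W), 3(W) — all W, so L
n=10: →7(W), 4(W) — all W, so L
n=11: →8(W), 5(W) — all W, so L
n=12: →9(L), so W
n=13: →10(L), so W
n=14: →11(L), so W
n=15: →9(L), so W
n=16: →10(L), so W
n=17: →11(L), so W
n=18: →15(W), 12(W) — all W, so L
n=19: →16(W), 13(W) — all W, so L
n=20: →17(W), 14(W) — all W, so L
n=21: →18(L), so W
n=22: →19(L), so W
n=23: →20(L), so W
n=24: →18(L), so W
n=25: →19(L), so W
n=26: →20(L), so W
n=27: →24(W), 21(W) — all W, so L
n=28: →25(W), 22(W) — all W, so L
n=29: →26(W), 23(W) — all W, so L
n=30: →27(L), so W
n=31: →28(L), so W
n=32: →29(L), so W
n=33: →27(L), so W
n=34: →28(L), so W
n=35: →29(L), so W
From 35 the player to move can remove 6, leaving 29, reaching an L position.

The first player wins.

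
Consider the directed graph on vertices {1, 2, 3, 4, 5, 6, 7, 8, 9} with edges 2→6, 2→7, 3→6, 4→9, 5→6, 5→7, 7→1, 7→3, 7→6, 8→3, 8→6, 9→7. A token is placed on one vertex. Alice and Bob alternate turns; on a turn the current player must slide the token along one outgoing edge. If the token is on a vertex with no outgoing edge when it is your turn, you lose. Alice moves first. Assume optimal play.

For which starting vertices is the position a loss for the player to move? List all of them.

1, 6, 9

Work bottom-up. With no move the player to move loses. Otherwise the position is W if at least one move leads to an L position for the opponent, and L if every move leads to a W.
Every edge goes from a vertex to one that appears earlier in the order 6, 1, 3, 7, 8, 2, 9, 5, 4, so processing vertices in that order labels each vertex after all of its successors.
6: no outgoing edge → L
1: no outgoing edge → L
3: can move to 6, which is L ⇒ W
7: can move to 1, which is L ⇒ W
8: can move to 6, which is L ⇒ W
2: can move to 6, which is L ⇒ W
9: the only move is to 7(W), a W ⇒ L
5: can move to 6, which is L ⇒ W
4: can move to 9, which is L ⇒ W
The losing starting vertices are exactly the entries labelled L in this table (3 of them).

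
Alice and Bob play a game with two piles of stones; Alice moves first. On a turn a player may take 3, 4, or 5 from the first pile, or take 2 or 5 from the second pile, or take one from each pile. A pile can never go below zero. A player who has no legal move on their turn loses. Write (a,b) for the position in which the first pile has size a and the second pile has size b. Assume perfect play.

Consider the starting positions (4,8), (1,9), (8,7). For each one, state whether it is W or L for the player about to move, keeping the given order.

(4,8): W, (1,9): W, (8,7): L

Classify positions by backward induction: terminal positions (no move available) are L. From any other position, the mover wins iff some move reaches an L.
No move ever increases a pile, so every position that can arise here has a ≤ 8 and b ≤ 9; it is enough to label the cells with 0 ≤ a ≤ 8 and 0 ≤ b ≤ 9.
Every move lowers a or b (never raises either), so fill the grid row by row in increasing a, and left to right within a row: each cell's successors are then already labelled.
      b=0  b=1  b=2  b=3  b=4  b=5  b=6  b=7  b=8  b=9
a=0:    L    L    W    W    L    W    W    L    L    W
a=1:    L    W    W    L    L    W    W    L    W    W
a=2:    L    W    W    L    W    W    L    L    W    W
a=3:    W    W    L    L    W    W    L    W    W    L
a=4:    W    W    L    W    W    L    L    W    W    L
a=5:    W    W    L    W    W    L    W    W    W    L
a=6:    W    L    W    W    W    L    W    W    L    W
a=7:    W    L    W    W    L    W    W    W    L    W
a=8:    L    L    W    W    L    W    W    L    L    W
Cells with no legal move (terminal, hence L): (0,0), (0,1), (1,0), (2,0).
The remaining L cells, each justified by listing all of its moves:
(0,4): L (sole option (0,2)(W) is W)
(0,7): L (options (0,5)(W), (0,2)(W) are all W)
(0,8): L (options (0,6)(W), (0,3)(W) are all W)
(1,3): L (options (1,1)(W), (0,2)(W) are all W)
(1,4): L (options (1,2)(W), (0,3)(W) are all W)
(1,7): L (options (1,5)(W), (1,2)(W), (0,6)(W) are all W)
(2,3): L (options (2,1)(W), (1,2)(W) are all W)
(2,6): L (options (2,4)(W), (2,1)(W), (1,5)(W) are all W)
(2,7): L (options (2,5)(W), (2,2)(W), (1,6)(W) are all W)
(3,2): L (options (0,2)(W), (3,0)(W), (2,1)(W) are all W)
(3,3): L (options (0,3)(W), (3,1)(W), (2,2)(W) are all W)
(3,6): L (options (0,6)(W), (3,4)(W), (3,1)(W), (2,5)(W) are all W)
(3,9): L (options (0,9)(W), (3,7)(W), (3,4)(W), (2,8)(W) are all W)
(4,2): L (options (1,2)(W), (0,2)(W), (4,0)(W), (3,1)(W) are all W)
(4,5): L (options (1,5)(W), (0,5)(W), (4,3)(W), (4,0)(W), (3,4)(W) are all W)
(4,6): L (options (1,6)(W), (0,6)(W), (4,4)(W), (4,1)(W), (3,5)(W) are all W)
(4,9): L (options (1,9)(W), (0,9)(W), (4,7)(W), (4,4)(W), (3,8)(W) are all W)
(5,2): L (options (2,2)(W), (1,2)(W), (0,2)(W), (5,0)(W), (4,1)(W) are all W)
(5,5): L (options (2,5)(W), (1,5)(W), (0,5)(W), (5,3)(W), (5,0)(W), (4,4)(W) are all W)
(5,9): L (options (2,9)(W), (1,9)(W), (0,9)(W), (5,7)(W), (5,4)(W), (4,8)(W) are all W)
(6,1): L (options (3,1)(W), (2,1)(W), (1,1)(W), (5,0)(W) are all W)
(6,5): L (options (3,5)(W), (2,5)(W), (1,5)(W), (6,3)(W), (6,0)(W), (5,4)(W) are all W)
(6,8): L (options (3,8)(W), (2,8)(W), (1,8)(W), (6,6)(W), (6,3)(W), (5,7)(W) are all W)
(7,1): L (options (4,1)(W), (3,1)(W), (2,1)(W), (6,0)(W) are all W)
(7,4): L (options (4,4)(W), (3,4)(W), (2,4)(W), (7,2)(W), (6,3)(W) are all W)
(7,8): L (options (4,8)(W), (3,8)(W), (2,8)(W), (7,6)(W), (7,3)(W), (6,7)(W) are all W)
(8,0): L (options (5,0)(W), (4,0)(W), (3,0)(W) are all W)
(8,1): L (options (5,1)(W), (4,1)(W), (3,1)(W), (7,0)(W) are all W)
(8,4): L (options (5,4)(W), (4,4)(W), (3,4)(W), (8,2)(W), (7,3)(W) are all W)
(8,7): L (options (5,7)(W), (4,7)(W), (3,7)(W), (8,5)(W), (8,2)(W), (7,6)(W) are all W)
(8,8): L (options (5,8)(W), (4,8)(W), (3,8)(W), (8,6)(W), (8,3)(W), (7,7)(W) are all W)
Every other cell has at least one move into one of the L cells above, so it is W.
(4,8): the move to (0,8) reaches an L cell, so W
(1,9): the move to (1,7) reaches an L cell, so W
(8,7): one of the L cells justified above, so L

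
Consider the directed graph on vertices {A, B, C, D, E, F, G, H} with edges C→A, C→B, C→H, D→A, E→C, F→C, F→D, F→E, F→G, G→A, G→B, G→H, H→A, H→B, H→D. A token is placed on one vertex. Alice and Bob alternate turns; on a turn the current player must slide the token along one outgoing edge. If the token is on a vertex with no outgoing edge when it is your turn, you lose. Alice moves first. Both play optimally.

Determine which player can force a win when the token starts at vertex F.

Build the W/L table. Terminal = L. A non-terminal position is W if it has a move to some L; otherwise it is L.
Every edge goes from a vertex to one that appears earlier in the order B, A, D, H, C, G, E, F, so processing vertices in that order labels each vertex after all of its successors.
B: no outgoing edge → L
A: no outgoing edge → L
D: W (go to A, an L position)
H: W (go to A, an L position)
C: W (go to A, an L position)
G: W (go to A, an L position)
E: L (sole option C(W) is W)
F: W (go to E, an L position)
From F Alice can move to E, reaching an L position.

Alice wins.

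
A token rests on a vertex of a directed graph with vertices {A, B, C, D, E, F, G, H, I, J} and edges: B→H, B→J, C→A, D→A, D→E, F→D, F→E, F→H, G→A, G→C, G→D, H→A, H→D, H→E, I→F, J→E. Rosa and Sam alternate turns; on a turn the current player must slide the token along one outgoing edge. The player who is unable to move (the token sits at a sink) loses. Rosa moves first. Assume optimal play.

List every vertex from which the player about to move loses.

A, B, E, I

Build the W/L table. Terminal = L. A non-terminal position is W if it has a move to some L; otherwise it is L.
Every edge goes from a vertex to one that appears earlier in the order A, E, C, D, H, G, F, I, J, B, so processing vertices in that order labels each vertex after all of its successors.
A: no outgoing edge → L
E: no outgoing edge → L
C: reaches L-position A → W
D: reaches L-position E → W
H: reaches L-position E → W
G: reaches L-position A → W
F: reaches L-position E → W
I: only reaches F(W), which is W → L
J: reaches L-position E → W
B: only reaches J(W), H(W), all W → L
The losing starting vertices are exactly the entries labelled L in this table (4 of them).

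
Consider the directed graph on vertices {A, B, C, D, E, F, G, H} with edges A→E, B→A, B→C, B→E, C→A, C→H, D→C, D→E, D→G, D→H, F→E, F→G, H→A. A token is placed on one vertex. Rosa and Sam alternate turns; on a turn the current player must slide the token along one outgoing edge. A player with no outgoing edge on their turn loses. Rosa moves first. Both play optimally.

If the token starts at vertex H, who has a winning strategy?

Use the standard recursion: the mover loses at a terminal position; elsewhere, the mover wins exactly when some move hands the opponent an L position.
Every edge goes from a vertex to one that appears earlier in the order G, E, A, H, C, F, D, B, so processing vertices in that order labels each vertex after all of its successors.
G: no outgoing edge → L
E: no outgoing edge → L
A: →E(L), so W
H: →A(W) only, which is W, so L
C: →H(L), so W
F: →E(L), so W
D: →H(L), so W
B: →E(L), so W
The starting position H is L: whatever Rosa does, the opponent receives a W position.

Sam wins.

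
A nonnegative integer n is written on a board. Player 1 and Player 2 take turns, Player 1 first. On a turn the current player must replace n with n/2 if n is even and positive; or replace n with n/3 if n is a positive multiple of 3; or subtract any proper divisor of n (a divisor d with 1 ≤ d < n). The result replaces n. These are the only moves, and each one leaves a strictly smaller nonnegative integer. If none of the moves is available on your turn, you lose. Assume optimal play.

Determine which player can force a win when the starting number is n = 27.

Work bottom-up. With no move the player to move loses. Otherwise the position is W if at least one move leads to an L position for the opponent, and L if every move leads to a W.
n=0: no move → L
n=1: no move → L
n=2: W (go to 1, an L position)
n=3: W (go to 1, an L position)
n=4: L (options 2(W), 3(W) are all W)
n=5: W (go to 4, an L position)
n=6: W (go to 4, an L position)
n=7: L (sole option 6(W) is W)
n=8: W (go to 4, an L position)
n=9: L (options 3(W), 6(W), 8(W) are all W)
n=10: W (go to 9, an L position)
n=11: L (sole option 10(W) is W)
n=12: W (go to 4, an L position)
n=13: L (sole option 12(W) is W)
n=14: W (go to 7, an L position)
n=15: L (options 5(W), 10(W), 12(W), 14(W) are all W)
n=16: W (go to 15, an L position)
n=17: L (sole option 16(W) is W)
n=18: W (go to 9, an L position)
n=19: L (sole option 18(W) is W)
n=20: W (go to 15, an L position)
n=21: W (go to 7, an L position)
n=22: W (go to 11, an L position)
n=23: L (sole option 22(W) is W)
n=24: W (go to 23, an L position)
n=25: L (options 20(W), 24(W) are all W)
n=26: W (go to 13, an L position)
n=27: W (go to 9, an L position)
From 27 Player 1 can move to 9, reaching an L position.

Player 1 wins.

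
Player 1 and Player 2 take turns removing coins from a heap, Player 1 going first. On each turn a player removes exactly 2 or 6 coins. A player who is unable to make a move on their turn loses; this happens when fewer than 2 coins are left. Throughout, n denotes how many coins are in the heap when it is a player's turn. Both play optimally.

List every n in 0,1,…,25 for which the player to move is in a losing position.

0, 1, 4, 5, 8, 9, 12, 13, 16, 17, 20, 21, 24, 25

Use the standard recursion: the mover loses at a terminal position; elsewhere, the mover wins exactly when some move hands the opponent an L position.
n=0: no move → L
n=1: no move → L
n=2: can move to 0, which is L ⇒ W
n=3: can move to 1, which is L ⇒ W
n=4: the only move is to 2(W), a W ⇒ L
n=5: the only move is to 3(W), a W ⇒ L
n=6: can move to 4, which is L ⇒ W
n=7: can move to 5, which is L ⇒ W
n=8: moves to 6(W), 2(W); every one is W ⇒ L
n=9: moves to 7(W), 3(W); every one is W ⇒ L
n=10: can move to 8, which is L ⇒ W
n=11: can move to 9, which is L ⇒ W
n=12: moves to 10(W), 6(W); every one is W ⇒ L
n=13: moves to 11(W), 7(W); every one is W ⇒ L
n=14: can move to 12, which is L ⇒ W
n=15: can move to 13, which is L ⇒ W
n=16: moves to 14(W), 10(W); every one is W ⇒ L
n=17: moves to 15(W), 11(W); every one is W ⇒ L
n=18: can move to 16, which is L ⇒ W
n=19: can move to 17, which is L ⇒ W
n=20: moves to 18(W), 14(W); every one is W ⇒ L
n=21: moves to 19(W), 15(W); every one is W ⇒ L
n=22: can move to 20, which is L ⇒ W
n=23: can move to 21, which is L ⇒ W
n=24: moves to 22(W), 18(W); every one is W ⇒ L
n=25: moves to 23(W), 19(W); every one is W ⇒ L
The losing starting values of n are exactly the entries labelled L in this table (14 of them).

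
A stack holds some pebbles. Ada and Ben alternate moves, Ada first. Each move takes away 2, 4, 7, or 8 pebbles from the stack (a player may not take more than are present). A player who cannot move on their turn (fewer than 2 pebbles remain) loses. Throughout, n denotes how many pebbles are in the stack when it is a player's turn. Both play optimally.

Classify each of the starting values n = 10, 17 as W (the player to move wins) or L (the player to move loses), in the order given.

Classify positions by backward induction: terminal positions (no move available) are L. From any other position, the mover wins iff some move reaches an L.
n=0: no move → L
n=1: no move → L
n=2: can move to 0, which is L ⇒ W
n=3: can move to 1, which is L ⇒ W
n=4: can move to 0, which is L ⇒ W
n=5: can move to 1, which is L ⇒ W
n=6: moves to 4(W), 2(W); every one is W ⇒ L
n=7: can move to 0, which is L ⇒ W
n=8: can move to 6, which is L ⇒ W
n=9: can move to 1, which is L ⇒ W
n=10: can move to 6, which is L ⇒ W
n=11: moves to 9(W), 7(W), 4(W), 3(W); every one is W ⇒ L
n=12: moves to 10(W), 8(W), 5(W), 4(W); every one is W ⇒ L
n=13: can move to 11, which is L ⇒ W
n=14: can move to 12, which is L ⇒ W
n=15: can move to 11, which is L ⇒ W
n=16: can move to 12, which is L ⇒ W
n=17: moves to 15(W), 13(W), 10(W), 9(W); every one is W ⇒ L

10: W, 17: L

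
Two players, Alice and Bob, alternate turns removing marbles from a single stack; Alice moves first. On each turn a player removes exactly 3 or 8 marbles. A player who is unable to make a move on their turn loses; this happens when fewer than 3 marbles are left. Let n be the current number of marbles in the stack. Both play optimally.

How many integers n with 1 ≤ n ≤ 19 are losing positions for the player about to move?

9

Work bottom-up. With no move the player to move loses. Otherwise the position is W if at least one move leads to an L position for the opponent, and L if every move leads to a W.
n=0: no move → L
n=1: no move → L
n=2: no move → L
n=3: →0(L), so W
n=4: →1(L), so W
n=5: →2(L), so W
n=6: →3(W) only, which is W, so L
n=7: →4(W) only, which is W, so L
n=8: →0(L), so W
n=9: →6(L), so W
n=10: →7(L), so W
n=11: →8(W), 3(W) — all W, so L
n=12: →9(W), 4(W) — all W, so L
n=13: →10(W), 5(W) — all W, so L
n=14: →11(L), so W
n=15: →12(L), so W
n=16: →13(L), so W
n=17: →14(W), 9(W) — all W, so L
n=18: →15(W), 10(W) — all W, so L
n=19: →11(L), so W
L entries with 1 ≤ n ≤ 19 (n=0 is outside the asked range and is not counted): n = 1, 2, 6, 7, 11, 12, 13, 17, 18; that makes 9.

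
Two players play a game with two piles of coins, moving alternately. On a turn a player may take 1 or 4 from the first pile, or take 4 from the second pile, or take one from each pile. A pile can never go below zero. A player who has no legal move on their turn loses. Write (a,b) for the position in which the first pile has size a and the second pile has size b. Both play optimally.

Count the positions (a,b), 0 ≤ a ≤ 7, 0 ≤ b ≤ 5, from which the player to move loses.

20

Use the standard recursion: the mover loses at a terminal position; elsewhere, the mover wins exactly when some move hands the opponent an L position.
Every move lowers a or b (never raises either), so fill the grid row by row in increasing a, and left to right within a row: each cell's successors are then already labelled.
      b=0  b=1  b=2  b=3  b=4  b=5
a=0:    L    L    L    L    W    W
a=1:    W    W    W    W    W    L
a=2:    L    L    L    L    W    W
a=3:    W    W    W    W    W    L
a=4:    W    W    W    W    L    W
a=5:    L    L    L    L    W    W
a=6:    W    W    W    W    W    L
a=7:    L    L    L    L    W    W
Cells with no legal move (terminal, hence L): (0,0), (0,1), (0,2), (0,3).
The remaining L cells, each justified by listing all of its moves:
(1,5): →(0,5)(W), (1,1)(W), (0,4)(W) — all W, so L
(2,0): →(1,0)(W) only, which is W, so L
(2,1): →(1,1)(W), (1,0)(W) — all W, so L
(2,2): →(1,2)(W), (1,1)(W) — all W, so L
(2,3): →(1,3)(W), (1,2)(W) — all W, so L
(3,5): →(2,5)(W), (3,1)(W), (2,4)(W) — all W, so L
(4,4): →(3,4)(W), (0,4)(W), (4,0)(W), (3,3)(W) — all W, so L
(5,0): →(4,0)(W), (1,0)(W) — all W, so L
(5,1): →(4,1)(W), (1,1)(W), (4,0)(W) — all W, so L
(5,2): →(4,2)(W), (1,2)(W), (4,1)(W) — all W, so L
(5,3): →(4,3)(W), (1,3)(W), (4,2)(W) — all W, so L
(6,5): →(5,5)(W), (2,5)(W), (6,1)(W), (5,4)(W) — all W, so L
(7,0): →(6,0)(W), (3,0)(W) — all W, so L
(7,1): →(6,1)(W), (3,1)(W), (6,0)(W) — all W, so L
(7,2): →(6,2)(W), (3,2)(W), (6,1)(W) — all W, so L
(7,3): →(6,3)(W), (3,3)(W), (6,2)(W) — all W, so L
Every other cell has at least one move into one of the L cells above, so it is W.
L cells per row: a=0: 4, a=1: 1, a=2: 4, a=3: 1, a=4: 1, a=5: 4, a=6: 1, a=7: 4; total 20.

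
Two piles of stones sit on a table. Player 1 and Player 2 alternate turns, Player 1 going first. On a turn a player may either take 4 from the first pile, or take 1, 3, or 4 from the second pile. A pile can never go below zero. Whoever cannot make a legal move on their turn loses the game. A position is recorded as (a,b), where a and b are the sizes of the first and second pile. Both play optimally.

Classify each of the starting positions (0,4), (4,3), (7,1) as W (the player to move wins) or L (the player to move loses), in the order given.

(0,4): W, (4,3): L, (7,1): L

Build the W/L table. Terminal = L. A non-terminal position is W if it has a move to some L; otherwise it is L.
No move ever increases a pile, so every position that can arise here has a ≤ 7 and b ≤ 4; it is enough to label the cells with 0 ≤ a ≤ 7 and 0 ≤ b ≤ 4.
Every move lowers a or b (never raises either), so fill the grid row by row in increasing a, and left to right within a row: each cell's successors are then already labelled.
      b=0  b=1  b=2  b=3  b=4
a=0:    L    W    L    W    W
a=1:    L    W    L    W    W
a=2:    L    W    L    W    W
a=3:    L    W    L    W    W
a=4:    W    L    W    L    W
a=5:    W    L    W    L    W
a=6:    W    L    W    L    W
a=7:    W    L    W    L    W
Cells with no legal move (terminal, hence L): (0,0), (1,0), (2,0), (3,0).
The remaining L cells, each justified by listing all of its moves:
(0,2): the only move is to (0,1)(W), a W ⇒ L
(1,2): the only move is to (1,1)(W), a W ⇒ L
(2,2): the only move is to (2,1)(W), a W ⇒ L
(3,2): the only move is to (3,1)(W), a W ⇒ L
(4,1): moves to (0,1)(W), (4,0)(W); every one is W ⇒ L
(4,3): moves to (0,3)(W), (4,2)(W), (4,0)(W); every one is W ⇒ L
(5,1): moves to (1,1)(W), (5,0)(W); every one is W ⇒ L
(5,3): moves to (1,3)(W), (5,2)(W), (5,0)(W); every one is W ⇒ L
(6,1): moves to (2,1)(W), (6,0)(W); every one is W ⇒ L
(6,3): moves to (2,3)(W), (6,2)(W), (6,0)(W); every one is W ⇒ L
(7,1): moves to (3,1)(W), (7,0)(W); every one is W ⇒ L
(7,3): moves to (3,3)(W), (7,2)(W), (7,0)(W); every one is W ⇒ L
Every other cell has at least one move into one of the L cells above, so it is W.
(0,4): the move to (0,0) reaches an L cell, so W
(4,3): one of the L cells justified above, so L
(7,1): one of the L cells justified above, so L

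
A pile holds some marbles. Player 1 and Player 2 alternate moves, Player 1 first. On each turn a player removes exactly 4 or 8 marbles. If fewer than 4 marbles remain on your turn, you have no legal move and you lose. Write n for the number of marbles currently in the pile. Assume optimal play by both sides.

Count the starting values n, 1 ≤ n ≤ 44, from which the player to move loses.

Compute win/loss labels from the base case upward. A position with no move is L. Any other position is W if it can reach an L in one move, else L.
n=0: no move → L
n=1: no move → L
n=2: no move → L
n=3: no move → L
n=4: →0(L), so W
n=5: →1(L), so W
n=6: →2(L), so W
n=7: →3(L), so W
n=8: →0(L), so W
n=9: →1(L), so W
n=10: →2(L), so W
n=11: →3(L), so W
n=12: →8(W), 4(W) — all W, so L
n=13: →9(W), 5(W) — all W, so L
n=14: →10(W), 6(W) — all W, so L
n=15: →11(W), 7(W) — all W, so L
n=16: →12(L), so W
n=17: →13(L), so W
n=18: →14(L), so W
n=19: →15(L), so W
n=20: →12(L), so W
n=21: →13(L), so W
n=22: →14(L), so W
n=23: →15(L), so W
n=24: →20(W), 16(W) — all W, so L
n=25: →21(W), 17(W) — all W, so L
n=26: →22(W), 18(W) — all W, so L
n=27: →23(W), 19(W) — all W, so L
n=28: →24(L), so W
n=29: →25(L), so W
n=30: →26(L), so W
n=31: →27(L), so W
n=32: →24(L), so W
n=33: →25(L), so W
n=34: →26(L), so W
n=35: →27(L), so W
n=36: →32(W), 28(W) — all W, so L
n=37: →33(W), 29(W) — all W, so L
n=38: →34(W), 30(W) — all W, so L
n=39: →35(W), 31(W) — all W, so L
n=40: →36(L), so W
n=41: →37(L), so W
n=42: →38(L), so W
n=43: →39(L), so W
n=44: →36(L), so W
L entries with 1 ≤ n ≤ 44 (n=0 is outside the asked range and is not counted): n = 1, 2, 3, 12, 13, 14, 15, 24, 25, 26, 27, 36, 37, 38, 39; that makes 15.

15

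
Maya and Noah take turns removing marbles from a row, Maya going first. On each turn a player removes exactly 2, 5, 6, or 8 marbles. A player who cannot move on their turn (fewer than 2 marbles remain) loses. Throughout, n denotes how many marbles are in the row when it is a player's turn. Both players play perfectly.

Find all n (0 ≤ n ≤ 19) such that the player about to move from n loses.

0, 1, 4, 11, 14, 15, 18

Use the standard recursion: the mover loses at a terminal position; elsewhere, the mover wins exactly when some move hands the opponent an L position.
n=0: no move → L
n=1: no move → L
n=2: W (go to 0, an L position)
n=3: W (go to 1, an L position)
n=4: L (sole option 2(W) is W)
n=5: W (go to 0, an L position)
n=6: W (go to 4, an L position)
n=7: W (go to 1, an L position)
n=8: W (go to 0, an L position)
n=9: W (go to 4, an L position)
n=10: W (go to 4, an L position)
n=11: L (options 9(W), 6(W), 5(W), 3(W) are all W)
n=12: W (go to 4, an L position)
n=13: W (go to 11, an L position)
n=14: L (options 12(W), 9(W), 8(W), 6(W) are all W)
n=15: L (options 13(W), 10(W), 9(W), 7(W) are all W)
n=16: W (go to 14, an L position)
n=17: W (go to 15, an L position)
n=18: L (options 16(W), 13(W), 12(W), 10(W) are all W)
n=19: W (go to 14, an L position)
The losing starting values of n are exactly the entries labelled L in this table (7 of them).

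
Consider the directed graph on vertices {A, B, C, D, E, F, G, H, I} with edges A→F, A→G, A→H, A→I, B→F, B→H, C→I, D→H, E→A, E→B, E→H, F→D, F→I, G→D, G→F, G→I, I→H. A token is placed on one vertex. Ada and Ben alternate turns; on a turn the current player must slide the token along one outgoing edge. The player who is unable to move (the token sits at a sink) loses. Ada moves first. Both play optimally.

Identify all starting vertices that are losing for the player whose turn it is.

Label each position W (a win for the player to move) or L (a loss). A position with no legal move is L; any other position is W exactly when some move reaches an L, and L when every move reaches a W.
Every edge goes from a vertex to one that appears earlier in the order H, I, D, F, G, A, C, B, E, so processing vertices in that order labels each vertex after all of its successors.
H: no outgoing edge → L
I: W (go to H, an L position)
D: W (go to H, an L position)
F: L (options D(W), I(W) are all W)
G: W (go to F, an L position)
A: W (go to F, an L position)
C: L (sole option I(W) is W)
B: W (go to F, an L position)
E: W (go to H, an L position)
The losing starting vertices are exactly the entries labelled L in this table (3 of them).

C, F, H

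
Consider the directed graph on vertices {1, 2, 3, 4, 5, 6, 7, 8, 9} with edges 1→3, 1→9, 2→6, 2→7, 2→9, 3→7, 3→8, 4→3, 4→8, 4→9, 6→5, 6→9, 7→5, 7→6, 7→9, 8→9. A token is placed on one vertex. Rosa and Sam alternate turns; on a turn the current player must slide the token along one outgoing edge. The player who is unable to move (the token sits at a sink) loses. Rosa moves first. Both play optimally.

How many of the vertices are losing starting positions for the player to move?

Build the W/L table. Terminal = L. A non-terminal position is W if it has a move to some L; otherwise it is L.
Every edge goes from a vertex to one that appears earlier in the order 9, 5, 6, 7, 8, 3, 1, 4, 2, so processing vertices in that order labels each vertex after all of its successors.
9: no outgoing edge → L
5: no outgoing edge → L
6: can move to 5, which is L ⇒ W
7: can move to 5, which is L ⇒ W
8: can move to 9, which is L ⇒ W
3: moves to 8(W), 7(W); every one is W ⇒ L
1: can move to 3, which is L ⇒ W
4: can move to 3, which is L ⇒ W
2: can move to 9, which is L ⇒ W
The L vertices are 3, 5, 9; that is 3 in all.

3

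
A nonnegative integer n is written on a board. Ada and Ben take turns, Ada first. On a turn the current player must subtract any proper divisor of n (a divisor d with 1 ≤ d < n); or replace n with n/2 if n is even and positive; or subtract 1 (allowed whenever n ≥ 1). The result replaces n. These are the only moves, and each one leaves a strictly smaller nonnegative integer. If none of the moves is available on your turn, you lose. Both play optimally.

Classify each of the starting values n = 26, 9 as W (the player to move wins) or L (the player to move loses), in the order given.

26: W, 9: L

Classify positions by backward induction: terminal positions (no move available) are L. From any other position, the mover wins iff some move reaches an L.
n=0: no move → L
n=1: can move to 0, which is L ⇒ W
n=2: the only move is to 1(W), a W ⇒ L
n=3: can move to 2, which is L ⇒ W
n=4: can move to 2, which is L ⇒ W
n=5: the only move is to 4(W), a W ⇒ L
n=6: can move to 5, which is L ⇒ W
n=7: the only move is to 6(W), a W ⇒ L
n=8: can move to 7, which is L ⇒ W
n=9: moves to 6(W), 8(W); every one is W ⇒ L
n=10: can move to 5, which is L ⇒ W
n=11: the only move is to 10(W), a W ⇒ L
n=12: can move to 9, which is L ⇒ W
n=13: the only move is to 12(W), a W ⇒ L
n=14: can move to 7, which is L ⇒ W
n=15: moves to 10(W), 12(W), 14(W); every one is W ⇒ L
n=16: can move to 15, which is L ⇒ W
n=17: the only move is to 16(W), a W ⇒ L
n=18: can move to 9, which is L ⇒ W
n=19: the only move is to 18(W), a W ⇒ L
n=20: can move to 15, which is L ⇒ W
n=21: moves to 14(W), 18(W), 20(W); every one is W ⇒ L
n=22: can move to 11, which is L ⇒ W
n=23: the only move is to 22(W), a W ⇒ L
n=24: can move to 21, which is L ⇒ W
n=25: moves to 20(W), 24(W); every one is W ⇒ L
n=26: can move to 13, which is L ⇒ W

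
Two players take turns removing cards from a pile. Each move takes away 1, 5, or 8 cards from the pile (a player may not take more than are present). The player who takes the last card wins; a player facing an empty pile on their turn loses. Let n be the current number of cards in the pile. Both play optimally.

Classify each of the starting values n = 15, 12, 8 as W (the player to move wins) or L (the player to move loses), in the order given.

Positions with no move are L. A position that does have a move is losing for the player to move precisely when every available move leads to a winning position for the opponent. Fill in the labels:
n=0: no move → L
n=1: reaches L-position 0 → W
n=2: only reaches 1(W), which is W → L
n=3: reaches L-position 2 → W
n=4: only reaches 3(W), which is W → L
n=5: reaches L-position 4 → W
n=6: only reaches 5(W), 1(W), all W → L
n=7: reaches L-position 6 → W
n=8: reaches L-position 0 → W
n=9: reaches L-position 4 → W
n=10: reaches L-position 2 → W
n=11: reaches L-position 6 → W
n=12: reaches L-position 4 → W
n=13: only reaches 12(W), 8(W), 5(W), all W → L
n=14: reaches L-position 13 → W
n=15: only reaches 14(W), 10(W), 7(W), all W → L

15: L, 12: W, 8: W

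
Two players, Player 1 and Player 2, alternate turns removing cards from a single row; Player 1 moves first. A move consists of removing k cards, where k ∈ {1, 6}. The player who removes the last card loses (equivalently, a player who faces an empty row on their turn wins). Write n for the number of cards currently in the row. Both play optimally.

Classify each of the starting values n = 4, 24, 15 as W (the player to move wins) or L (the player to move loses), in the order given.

4: W, 24: L, 15: L

Work bottom-up. With no move the player to move wins. Otherwise the position is W if at least one move leads to an L position for the opponent, and L if every move leads to a W.
n=0: no move; the opponent has just taken the last card and therefore loses → W
n=1: the only move is to 0(W), a W ⇒ L
n=2: can move to 1, which is L ⇒ W
n=3: the only move is to 2(W), a W ⇒ L
n=4: can move to 3, which is L ⇒ W
n=5: the only move is to 4(W), a W ⇒ L
n=6: can move to 5, which is L ⇒ W
n=7: can move to 1, which is L ⇒ W
n=8: moves to 7(W), 2(W); every one is W ⇒ L
n=9: can move to 8, which is L ⇒ W
n=10: moves to 9(W), 4(W); every one is W ⇒ L
n=11: can move to 10, which is L ⇒ W
n=12: moves to 11(W), 6(W); every one is W ⇒ L
n=13: can move to 12, which is L ⇒ W
n=14: can move to 8, which is L ⇒ W
n=15: moves to 14(W), 9(W); every one is W ⇒ L
n=16: can move to 15, which is L ⇒ W
n=17: moves to 16(W), 11(W); every one is W ⇒ L
n=18: can move to 17, which is L ⇒ W
n=19: moves to 18(W), 13(W); every one is W ⇒ L
n=20: can move to 19, which is L ⇒ W
n=21: can move to 15, which is L ⇒ W
n=22: moves to 21(W), 16(W); every one is W ⇒ L
n=23: can move to 22, which is L ⇒ W
n=24: moves to 23(W), 18(W); every one is W ⇒ L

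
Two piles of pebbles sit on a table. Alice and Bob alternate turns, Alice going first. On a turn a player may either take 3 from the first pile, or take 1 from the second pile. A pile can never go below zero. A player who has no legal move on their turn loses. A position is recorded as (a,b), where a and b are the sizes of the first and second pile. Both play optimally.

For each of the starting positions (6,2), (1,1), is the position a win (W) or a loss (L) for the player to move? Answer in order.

Build the W/L table. Terminal = L. A non-terminal position is W if it has a move to some L; otherwise it is L.
No move ever increases a pile, so every position that can arise here has a ≤ 6 and b ≤ 2; it is enough to label the cells with 0 ≤ a ≤ 6 and 0 ≤ b ≤ 2.
Every move lowers a or b (never raises either), so fill the grid row by row in increasing a, and left to right within a row: each cell's successors are then already labelled.
      b=0  b=1  b=2
a=0:    L    W    L
a=1:    L    W    L
a=2:    L    W    L
a=3:    W    L    W
a=4:    W    L    W
a=5:    W    L    W
a=6:    L    W    L
Cells with no legal move (terminal, hence L): (0,0), (1,0), (2,0).
The remaining L cells, each justified by listing all of its moves:
(0,2): the only move is to (0,1)(W), a W ⇒ L
(1,2): the only move is to (1,1)(W), a W ⇒ L
(2,2): the only move is to (2,1)(W), a W ⇒ L
(3,1): moves to (0,1)(W), (3,0)(W); every one is W ⇒ L
(4,1): moves to (1,1)(W), (4,0)(W); every one is W ⇒ L
(5,1): moves to (2,1)(W), (5,0)(W); every one is W ⇒ L
(6,0): the only move is to (3,0)(W), a W ⇒ L
(6,2): moves to (3,2)(W), (6,1)(W); every one is W ⇒ L
Every other cell has at least one move into one of the L cells above, so it is W.
(6,2): one of the L cells justified above, so L
(1,1): the move to (1,0) reaches an L cell, so W

(6,2): L, (1,1): W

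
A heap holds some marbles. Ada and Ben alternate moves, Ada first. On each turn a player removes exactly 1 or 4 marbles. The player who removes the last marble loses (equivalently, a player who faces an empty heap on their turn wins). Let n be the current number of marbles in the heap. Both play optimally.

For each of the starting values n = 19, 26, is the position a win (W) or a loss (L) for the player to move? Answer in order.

Classify positions by backward induction: terminal positions (no move available) are W. From any other position, the mover wins iff some move reaches an L.
n=0: no move; the opponent has just taken the last marble and therefore loses → W
n=1: →0(W) only, which is W, so L
n=2: →1(L), so W
n=3: →2(W) only, which is W, so L
n=4: →3(L), so W
n=5: →1(L), so W
n=6: →5(W), 2(W) — all W, so L
n=7: →6(L), so W
n=8: →7(W), 4(W) — all W, so L
n=9: →8(L), so W
n=10: →6(L), so W
n=11: →10(W), 7(W) — all W, so L
n=12: →11(L), so W
n=13: →12(W), 9(W) — all W, so L
n=14: →13(L), so W
n=15: →11(L), so W
n=16: →15(W), 12(W) — all W, so L
n=17: →16(L), so W
n=18: →17(W), 14(W) — all W, so L
n=19: →18(L), so W
n=20: →16(L), so W
n=21: →20(W), 17(W) — all W, so L
n=22: →21(L), so W
n=23: →22(W), 19(W) — all W, so L
n=24: →23(L), so W
n=25: →21(L), so W
n=26: →25(W), 22(W) — all W, so L

19: W, 26: L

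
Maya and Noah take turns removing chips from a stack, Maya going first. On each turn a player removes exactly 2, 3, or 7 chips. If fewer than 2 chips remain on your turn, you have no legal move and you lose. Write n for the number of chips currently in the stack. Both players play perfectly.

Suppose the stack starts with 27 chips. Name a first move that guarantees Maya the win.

Compute win/loss labels from the base case upward. A position with no move is L. Any other position is W if it can reach an L in one move, else L.
n=0: no move → L
n=1: no move → L
n=2: →0(L), so W
n=3: →1(L), so W
n=4: →1(L), so W
n=5: →3(W), 2(W) — all W, so L
n=6: →4(W), 3(W) — all W, so L
n=7: →5(L), so W
n=8: →6(L), so W
n=9: →6(L), so W
n=10: →8(W), 7(W), 3(W) — all W, so L
n=11: →9(W), 8(W), 4(W) — all W, so L
n=12: →10(L), so W
n=13: →11(L), so W
n=14: →11(L), so W
n=15: →13(W), 12(W), 8(W) — all W, so L
n=16: →14(W), 13(W), 9(W) — all W, so L
n=17: →15(L), so W
n=18: →16(L), so W
n=19: →16(L), so W
n=20: →18(W), 17(W), 13(W) — all W, so L
n=21: →19(W), 18(W), 14(W) — all W, so L
n=22: →20(L), so W
n=23: →21(L), so W
n=24: →21(L), so W
n=25: →23(W), 22(W), 18(W) — all W, so L
n=26: →24(W), 23(W), 19(W) — all W, so L
n=27: →25(L), so W
From 27, the L positions reachable in one move are: 25, 20. Any move reaching one of these is winning.

Remove 2, leaving 25.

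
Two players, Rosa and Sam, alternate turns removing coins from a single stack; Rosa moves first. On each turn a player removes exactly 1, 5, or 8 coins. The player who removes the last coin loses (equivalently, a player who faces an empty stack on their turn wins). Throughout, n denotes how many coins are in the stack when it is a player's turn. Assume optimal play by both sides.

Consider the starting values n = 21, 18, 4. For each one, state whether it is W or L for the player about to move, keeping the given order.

Positions with no move are W. A position that does have a move is losing for the player to move precisely when every available move leads to a winning position for the opponent. Fill in the labels:
n=0: no move; the opponent has just taken the last coin and therefore loses → W
n=1: only reaches 0(W), which is W → L
n=2: reaches L-position 1 → W
n=3: only reaches 2(W), which is W → L
n=4: reaches L-position 3 → W
n=5: only reaches 4(W), 0(W), all W → L
n=6: reaches L-position 5 → W
n=7: only reaches 6(W), 2(W), all W → L
n=8: reaches L-position 7 → W
n=9: reaches L-position 1 → W
n=10: reaches L-position 5 → W
n=11: reaches L-position 3 → W
n=12: reaches L-position 7 → W
n=13: reaches L-position 5 → W
n=14: only reaches 13(W), 9(W), 6(W), all W → L
n=15: reaches L-position 14 → W
n=16: only reaches 15(W), 11(W), 8(W), all W → L
n=17: reaches L-position 16 → W
n=18: only reaches 17(W), 13(W), 10(W), all W → L
n=19: reaches L-position 18 → W
n=20: only reaches 19(W), 15(W), 12(W), all W → L
n=21: reaches L-position 20 → W

21: W, 18: L, 4: W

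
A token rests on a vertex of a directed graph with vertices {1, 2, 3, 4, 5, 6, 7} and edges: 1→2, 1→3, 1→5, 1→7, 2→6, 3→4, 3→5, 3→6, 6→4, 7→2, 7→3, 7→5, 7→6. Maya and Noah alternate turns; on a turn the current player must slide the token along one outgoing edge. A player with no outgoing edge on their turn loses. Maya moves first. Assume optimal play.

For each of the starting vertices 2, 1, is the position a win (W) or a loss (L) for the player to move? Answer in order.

Positions with no move are L. A position that does have a move is losing for the player to move precisely when every available move leads to a winning position for the opponent. Fill in the labels:
Every edge goes from a vertex to one that appears earlier in the order 5, 4, 6, 3, 2, 7, 1, so processing vertices in that order labels each vertex after all of its successors.
5: no outgoing edge → L
4: no outgoing edge → L
6: →4(L), so W
3: →4(L), so W
2: →6(W) only, which is W, so L
7: →2(L), so W
1: →2(L), so W

2: L, 1: W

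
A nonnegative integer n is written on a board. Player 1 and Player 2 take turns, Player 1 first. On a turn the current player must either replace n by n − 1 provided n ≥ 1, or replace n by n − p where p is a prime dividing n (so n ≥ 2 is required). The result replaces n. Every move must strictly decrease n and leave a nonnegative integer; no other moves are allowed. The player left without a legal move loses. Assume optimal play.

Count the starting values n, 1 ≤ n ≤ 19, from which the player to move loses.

Classify positions by backward induction: terminal positions (no move available) are L. From any other position, the mover wins iff some move reaches an L.
n=0: no move → L
n=1: can move to 0, which is L ⇒ W
n=2: can move to 0, which is L ⇒ W
n=3: can move to 0, which is L ⇒ W
n=4: moves to 2(W), 3(W); every one is W ⇒ L
n=5: can move to 0, which is L ⇒ W
n=6: can move to 4, which is L ⇒ W
n=7: can move to 0, which is L ⇒ W
n=8: moves to 6(W), 7(W); every one is W ⇒ L
n=9: can move to 8, which is L ⇒ W
n=10: can move to 8, which is L ⇒ W
n=11: can move to 0, which is L ⇒ W
n=12: moves to 9(W), 10(W), 11(W); every one is W ⇒ L
n=13: can move to 0, which is L ⇒ W
n=14: can move to 12, which is L ⇒ W
n=15: can move to 12, which is L ⇒ W
n=16: moves to 14(W), 15(W); every one is W ⇒ L
n=17: can move to 0, which is L ⇒ W
n=18: can move to 16, which is L ⇒ W
n=19: can move to 0, which is L ⇒ W
L entries with 1 ≤ n ≤ 19 (n=0 is outside the asked range and is not counted): n = 4, 8, 12, 16; that makes 4.

4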